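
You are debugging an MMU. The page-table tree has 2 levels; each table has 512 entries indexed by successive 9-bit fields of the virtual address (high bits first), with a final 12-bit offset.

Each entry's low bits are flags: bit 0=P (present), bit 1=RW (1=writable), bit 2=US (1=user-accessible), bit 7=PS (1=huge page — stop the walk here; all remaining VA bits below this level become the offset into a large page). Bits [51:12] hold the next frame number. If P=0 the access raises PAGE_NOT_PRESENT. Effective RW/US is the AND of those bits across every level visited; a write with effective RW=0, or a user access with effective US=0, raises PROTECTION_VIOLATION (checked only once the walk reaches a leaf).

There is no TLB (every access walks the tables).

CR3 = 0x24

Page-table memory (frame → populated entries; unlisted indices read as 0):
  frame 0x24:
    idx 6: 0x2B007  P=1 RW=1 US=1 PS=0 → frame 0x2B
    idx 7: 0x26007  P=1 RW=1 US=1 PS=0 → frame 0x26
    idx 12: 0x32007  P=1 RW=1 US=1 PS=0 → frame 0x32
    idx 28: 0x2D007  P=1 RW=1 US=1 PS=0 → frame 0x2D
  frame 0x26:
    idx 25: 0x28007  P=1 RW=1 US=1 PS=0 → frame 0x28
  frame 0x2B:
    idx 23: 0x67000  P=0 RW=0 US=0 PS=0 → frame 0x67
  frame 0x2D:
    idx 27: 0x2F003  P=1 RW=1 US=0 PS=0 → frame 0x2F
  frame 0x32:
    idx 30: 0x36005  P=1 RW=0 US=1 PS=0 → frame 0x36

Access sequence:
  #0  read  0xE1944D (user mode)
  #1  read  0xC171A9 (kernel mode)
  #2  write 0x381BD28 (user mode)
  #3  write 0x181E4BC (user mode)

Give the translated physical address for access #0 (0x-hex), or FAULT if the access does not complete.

Trace:
#0 VA=0xE1944D (r,user):
  [0] read 0x24 idx=7: raw=0x26007 flags P=1 W=1 U=1 S=0
  [1] read 0x26 idx=25: raw=0x28007 flags P=1 W=1 U=1 S=0
  ✓ 0x2844D  — 2 lookups
#1 VA=0xC171A9 (r,kernel):
  [0] read 0x24 idx=6: raw=0x2B007 flags P=1 W=1 U=1 S=0
  [1] read 0x2B idx=23: raw=0x67000 flags P=0 W=0 U=0 S=0
  → PAGE_NOT_PRESENT  (2 entries read)
#2 VA=0x381BD28 (w,user):
  [0] read 0x24 idx=28: raw=0x2D007 flags P=1 W=1 U=1 S=0
  [1] read 0x2D idx=27: raw=0x2F003 flags P=1 W=1 U=0 S=0
  → PROTECTION_VIOLATION  (2 entries read)
#3 VA=0x181E4BC (w,user):
  [0] read 0x24 idx=12: raw=0x32007 flags P=1 W=1 U=1 S=0
  [1] read 0x32 idx=30: raw=0x36005 flags P=1 W=0 U=1 S=0
  → PROTECTION_VIOLATION  (2 entries read)

Access #0 PA: 0x2844D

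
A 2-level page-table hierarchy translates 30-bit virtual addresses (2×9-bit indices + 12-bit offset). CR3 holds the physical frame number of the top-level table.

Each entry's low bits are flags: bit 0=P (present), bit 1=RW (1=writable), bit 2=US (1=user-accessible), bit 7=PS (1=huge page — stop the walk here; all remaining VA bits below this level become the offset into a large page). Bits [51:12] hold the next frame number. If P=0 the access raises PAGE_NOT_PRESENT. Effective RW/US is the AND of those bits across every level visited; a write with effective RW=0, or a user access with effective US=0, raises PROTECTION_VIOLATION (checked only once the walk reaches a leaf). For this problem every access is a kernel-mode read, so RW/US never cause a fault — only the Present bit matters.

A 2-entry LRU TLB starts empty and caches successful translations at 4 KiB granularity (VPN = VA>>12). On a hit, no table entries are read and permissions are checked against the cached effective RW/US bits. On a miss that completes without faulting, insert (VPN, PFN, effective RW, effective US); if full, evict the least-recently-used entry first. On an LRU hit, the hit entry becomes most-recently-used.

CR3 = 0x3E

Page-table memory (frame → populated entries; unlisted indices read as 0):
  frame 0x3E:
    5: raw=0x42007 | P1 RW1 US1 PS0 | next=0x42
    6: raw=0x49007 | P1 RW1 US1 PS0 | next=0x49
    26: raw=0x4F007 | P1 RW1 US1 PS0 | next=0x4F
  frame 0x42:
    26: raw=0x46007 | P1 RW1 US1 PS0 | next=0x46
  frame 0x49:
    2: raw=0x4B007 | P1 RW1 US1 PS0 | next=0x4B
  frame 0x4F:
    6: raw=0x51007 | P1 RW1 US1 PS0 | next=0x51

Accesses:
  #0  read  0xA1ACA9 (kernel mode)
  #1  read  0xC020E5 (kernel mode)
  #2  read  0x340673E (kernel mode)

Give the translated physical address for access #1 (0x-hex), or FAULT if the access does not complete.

Trace:
#0 VA=0xA1ACA9 (r,kernel):
  [0] read 0x3E idx=5: raw=0x42007 flags P=1 W=1 U=1 S=0
  [1] read 0x42 idx=26: raw=0x46007 flags P=1 W=1 U=1 S=0
  ⇒ phys 0x46CA9  [2 reads]
#1 VA=0xC020E5 (r,kernel):
  [0] read 0x3E idx=6: raw=0x49007 flags P=1 W=1 U=1 S=0
  [1] read 0x49 idx=2: raw=0x4B007 flags P=1 W=1 U=1 S=0
  ⇒ phys 0x4B0E5  [2 reads]
#2 VA=0x340673E (r,kernel):
  [0] read 0x3E idx=26: raw=0x4F007 flags P=1 W=1 U=1 S=0
  [1] read 0x4F idx=6: raw=0x51007 flags P=1 W=1 U=1 S=0
  ⇒ phys 0x5173E  [2 reads]

Access #1 PA: 0x4B0E5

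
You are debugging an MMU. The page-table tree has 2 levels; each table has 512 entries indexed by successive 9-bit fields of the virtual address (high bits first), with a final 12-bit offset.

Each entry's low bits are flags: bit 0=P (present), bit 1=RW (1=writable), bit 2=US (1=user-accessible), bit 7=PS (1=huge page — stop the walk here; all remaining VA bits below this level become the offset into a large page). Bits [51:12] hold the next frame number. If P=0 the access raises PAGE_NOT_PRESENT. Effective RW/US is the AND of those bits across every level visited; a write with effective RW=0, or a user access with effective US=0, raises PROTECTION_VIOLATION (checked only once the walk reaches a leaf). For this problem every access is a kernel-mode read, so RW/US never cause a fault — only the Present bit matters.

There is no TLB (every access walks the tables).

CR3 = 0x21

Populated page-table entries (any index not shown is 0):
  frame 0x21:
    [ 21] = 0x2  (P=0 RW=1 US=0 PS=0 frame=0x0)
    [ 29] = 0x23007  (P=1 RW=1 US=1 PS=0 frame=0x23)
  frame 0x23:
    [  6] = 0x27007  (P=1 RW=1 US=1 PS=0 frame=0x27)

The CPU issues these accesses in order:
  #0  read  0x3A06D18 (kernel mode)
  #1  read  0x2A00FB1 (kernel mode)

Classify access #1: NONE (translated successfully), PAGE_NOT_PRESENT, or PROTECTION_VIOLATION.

Walk each access:
#0 VA=0x3A06D18 (r,kernel):
  L0 @0x21[29] → 0x23007  P=1,RW=1,US=1,PS=0
  L1 @0x23[6] → 0x27007  P=1,RW=1,US=1,PS=0
  ⇒ phys 0x27D18  [2 reads]
#1 VA=0x2A00FB1 (r,kernel):
  L0 @0x21[21] → 0x2  P=0,RW=1,US=0,PS=0
  → PAGE_NOT_PRESENT  (1 entries read)

Access #1 fault: PAGE_NOT_PRESENT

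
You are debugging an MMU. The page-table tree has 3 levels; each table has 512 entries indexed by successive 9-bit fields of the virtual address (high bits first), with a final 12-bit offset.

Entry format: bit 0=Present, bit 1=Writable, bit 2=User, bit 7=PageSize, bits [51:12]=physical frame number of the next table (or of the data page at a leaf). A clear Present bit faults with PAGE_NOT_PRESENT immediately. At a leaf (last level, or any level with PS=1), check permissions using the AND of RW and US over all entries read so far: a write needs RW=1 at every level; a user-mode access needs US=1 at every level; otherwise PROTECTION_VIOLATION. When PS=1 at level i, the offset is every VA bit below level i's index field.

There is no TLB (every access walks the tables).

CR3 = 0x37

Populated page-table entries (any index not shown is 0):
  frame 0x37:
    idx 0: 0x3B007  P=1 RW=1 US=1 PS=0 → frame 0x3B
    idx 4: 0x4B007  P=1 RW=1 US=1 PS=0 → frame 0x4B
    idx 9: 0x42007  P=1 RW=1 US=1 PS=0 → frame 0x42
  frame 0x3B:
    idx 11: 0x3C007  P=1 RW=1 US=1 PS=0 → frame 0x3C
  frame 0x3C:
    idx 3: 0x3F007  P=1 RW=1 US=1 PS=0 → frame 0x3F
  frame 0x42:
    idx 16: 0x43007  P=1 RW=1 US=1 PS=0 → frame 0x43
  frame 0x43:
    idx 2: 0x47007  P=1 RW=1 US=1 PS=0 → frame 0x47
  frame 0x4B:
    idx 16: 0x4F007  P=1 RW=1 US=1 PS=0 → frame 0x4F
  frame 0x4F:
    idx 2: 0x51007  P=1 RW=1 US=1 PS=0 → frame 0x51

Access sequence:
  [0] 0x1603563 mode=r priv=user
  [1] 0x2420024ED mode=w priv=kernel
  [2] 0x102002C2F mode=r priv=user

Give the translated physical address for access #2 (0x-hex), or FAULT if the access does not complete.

Trace:
#0 VA=0x1603563 (r,user):
  [0] read 0x37 idx=0: raw=0x3B007 flags P=1 W=1 U=1 S=0
  [1] read 0x3B idx=11: raw=0x3C007 flags P=1 W=1 U=1 S=0
  [2] read 0x3C idx=3: raw=0x3F007 flags P=1 W=1 U=1 S=0
  → PA=0x3F563  (3 entries read)
#1 VA=0x2420024ED (w,kernel):
  [0] read 0x37 idx=9: raw=0x42007 flags P=1 W=1 U=1 S=0
  [1] read 0x42 idx=16: raw=0x43007 flags P=1 W=1 U=1 S=0
  [2] read 0x43 idx=2: raw=0x47007 flags P=1 W=1 U=1 S=0
  → PA=0x474ED  (3 entries read)
#2 VA=0x102002C2F (r,user):
  [0] read 0x37 idx=4: raw=0x4B007 flags P=1 W=1 U=1 S=0
  [1] read 0x4B idx=16: raw=0x4F007 flags P=1 W=1 U=1 S=0
  [2] read 0x4F idx=2: raw=0x51007 flags P=1 W=1 U=1 S=0
  → PA=0x51C2F  (3 entries read)

Access #2 PA: 0x51C2F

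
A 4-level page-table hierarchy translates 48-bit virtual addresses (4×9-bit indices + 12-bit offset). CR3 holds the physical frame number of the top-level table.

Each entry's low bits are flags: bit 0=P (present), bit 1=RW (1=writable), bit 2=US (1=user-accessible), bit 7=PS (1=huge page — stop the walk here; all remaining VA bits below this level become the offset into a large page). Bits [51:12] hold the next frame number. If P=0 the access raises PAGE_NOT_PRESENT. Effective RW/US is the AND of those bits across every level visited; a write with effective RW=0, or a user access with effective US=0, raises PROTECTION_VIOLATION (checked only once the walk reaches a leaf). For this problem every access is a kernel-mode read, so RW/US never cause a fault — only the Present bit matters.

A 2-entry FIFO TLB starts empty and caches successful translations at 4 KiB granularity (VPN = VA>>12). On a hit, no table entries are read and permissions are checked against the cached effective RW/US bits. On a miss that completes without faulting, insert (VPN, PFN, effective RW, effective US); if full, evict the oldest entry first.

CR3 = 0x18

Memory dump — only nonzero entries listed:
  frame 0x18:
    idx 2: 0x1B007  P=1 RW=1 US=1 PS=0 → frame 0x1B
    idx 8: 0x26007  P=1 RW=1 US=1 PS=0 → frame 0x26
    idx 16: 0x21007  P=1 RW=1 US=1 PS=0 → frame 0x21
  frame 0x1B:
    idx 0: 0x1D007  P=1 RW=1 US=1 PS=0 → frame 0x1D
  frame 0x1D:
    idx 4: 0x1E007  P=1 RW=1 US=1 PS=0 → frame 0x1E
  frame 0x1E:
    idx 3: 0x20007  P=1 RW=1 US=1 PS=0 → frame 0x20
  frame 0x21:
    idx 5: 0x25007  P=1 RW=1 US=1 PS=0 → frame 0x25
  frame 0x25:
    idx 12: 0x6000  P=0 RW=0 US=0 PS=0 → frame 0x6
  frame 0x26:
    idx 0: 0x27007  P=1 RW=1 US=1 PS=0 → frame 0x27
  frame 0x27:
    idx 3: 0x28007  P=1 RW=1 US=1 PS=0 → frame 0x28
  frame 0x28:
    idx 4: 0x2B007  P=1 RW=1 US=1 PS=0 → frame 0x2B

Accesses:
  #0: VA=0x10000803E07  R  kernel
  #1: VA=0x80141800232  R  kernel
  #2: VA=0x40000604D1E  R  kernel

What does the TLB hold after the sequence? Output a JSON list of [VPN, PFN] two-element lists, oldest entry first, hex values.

Trace:
#0 VA=0x10000803E07 (r,kernel):
  [0] read 0x18 idx=2: raw=0x1B007 flags P=1 W=1 U=1 S=0
  [1] read 0x1B idx=0: raw=0x1D007 flags P=1 W=1 U=1 S=0
  [2] read 0x1D idx=4: raw=0x1E007 flags P=1 W=1 U=1 S=0
  [3] read 0x1E idx=3: raw=0x20007 flags P=1 W=1 U=1 S=0
  ⇒ phys 0x20E07  [4 reads]
#1 VA=0x80141800232 (r,kernel):
  [0] read 0x18 idx=16: raw=0x21007 flags P=1 W=1 U=1 S=0
  [1] read 0x21 idx=5: raw=0x25007 flags P=1 W=1 U=1 S=0
  [2] read 0x25 idx=12: raw=0x6000 flags P=0 W=0 U=0 S=0
  ⇒ fault: PAGE_NOT_PRESENT  — 3 lookups
#2 VA=0x40000604D1E (r,kernel):
  [0] read 0x18 idx=8: raw=0x26007 flags P=1 W=1 U=1 S=0
  [1] read 0x26 idx=0: raw=0x27007 flags P=1 W=1 U=1 S=0
  [2] read 0x27 idx=3: raw=0x28007 flags P=1 W=1 U=1 S=0
  [3] read 0x28 idx=4: raw=0x2B007 flags P=1 W=1 U=1 S=0
  ⇒ phys 0x2BD1E  [4 reads]

TLB: [["0x10000803", "0x20"], ["0x40000604", "0x2B"]]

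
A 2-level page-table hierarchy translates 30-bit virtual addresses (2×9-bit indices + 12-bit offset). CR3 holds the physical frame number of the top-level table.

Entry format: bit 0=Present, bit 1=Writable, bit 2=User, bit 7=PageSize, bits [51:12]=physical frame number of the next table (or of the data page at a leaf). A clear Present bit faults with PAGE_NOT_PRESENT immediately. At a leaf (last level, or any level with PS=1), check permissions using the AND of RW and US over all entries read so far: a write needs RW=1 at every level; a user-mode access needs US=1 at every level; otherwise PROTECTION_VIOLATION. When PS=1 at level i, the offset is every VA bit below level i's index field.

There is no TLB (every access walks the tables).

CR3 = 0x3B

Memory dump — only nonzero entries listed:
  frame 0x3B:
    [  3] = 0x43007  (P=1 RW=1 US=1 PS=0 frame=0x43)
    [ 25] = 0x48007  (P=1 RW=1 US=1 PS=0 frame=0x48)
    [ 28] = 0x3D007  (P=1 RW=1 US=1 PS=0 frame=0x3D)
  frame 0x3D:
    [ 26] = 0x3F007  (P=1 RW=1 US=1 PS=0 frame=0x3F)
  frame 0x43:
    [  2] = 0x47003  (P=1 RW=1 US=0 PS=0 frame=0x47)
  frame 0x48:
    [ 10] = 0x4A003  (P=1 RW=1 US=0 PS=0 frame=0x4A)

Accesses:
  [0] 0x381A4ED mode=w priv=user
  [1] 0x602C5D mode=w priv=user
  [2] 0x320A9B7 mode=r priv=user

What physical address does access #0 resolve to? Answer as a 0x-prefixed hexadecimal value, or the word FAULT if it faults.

Per-access translation:
#0 VA=0x381A4ED (w,user):
  L0 @0x3B[28] → 0x3D007  P=1,RW=1,US=1,PS=0
  L1 @0x3D[26] → 0x3F007  P=1,RW=1,US=1,PS=0
  → PA=0x3F4ED  (2 entries read)
#1 VA=0x602C5D (w,user):
  L0 @0x3B[3] → 0x43007  P=1,RW=1,US=1,PS=0
  L1 @0x43[2] → 0x47003  P=1,RW=1,US=0,PS=0
  ⇒ fault: PROTECTION_VIOLATION  — 2 lookups
#2 VA=0x320A9B7 (r,user):
  L0 @0x3B[25] → 0x48007  P=1,RW=1,US=1,PS=0
  L1 @0x48[10] → 0x4A003  P=1,RW=1,US=0,PS=0
  ⇒ fault: PROTECTION_VIOLATION  — 2 lookups

Access #0 PA: 0x3F4ED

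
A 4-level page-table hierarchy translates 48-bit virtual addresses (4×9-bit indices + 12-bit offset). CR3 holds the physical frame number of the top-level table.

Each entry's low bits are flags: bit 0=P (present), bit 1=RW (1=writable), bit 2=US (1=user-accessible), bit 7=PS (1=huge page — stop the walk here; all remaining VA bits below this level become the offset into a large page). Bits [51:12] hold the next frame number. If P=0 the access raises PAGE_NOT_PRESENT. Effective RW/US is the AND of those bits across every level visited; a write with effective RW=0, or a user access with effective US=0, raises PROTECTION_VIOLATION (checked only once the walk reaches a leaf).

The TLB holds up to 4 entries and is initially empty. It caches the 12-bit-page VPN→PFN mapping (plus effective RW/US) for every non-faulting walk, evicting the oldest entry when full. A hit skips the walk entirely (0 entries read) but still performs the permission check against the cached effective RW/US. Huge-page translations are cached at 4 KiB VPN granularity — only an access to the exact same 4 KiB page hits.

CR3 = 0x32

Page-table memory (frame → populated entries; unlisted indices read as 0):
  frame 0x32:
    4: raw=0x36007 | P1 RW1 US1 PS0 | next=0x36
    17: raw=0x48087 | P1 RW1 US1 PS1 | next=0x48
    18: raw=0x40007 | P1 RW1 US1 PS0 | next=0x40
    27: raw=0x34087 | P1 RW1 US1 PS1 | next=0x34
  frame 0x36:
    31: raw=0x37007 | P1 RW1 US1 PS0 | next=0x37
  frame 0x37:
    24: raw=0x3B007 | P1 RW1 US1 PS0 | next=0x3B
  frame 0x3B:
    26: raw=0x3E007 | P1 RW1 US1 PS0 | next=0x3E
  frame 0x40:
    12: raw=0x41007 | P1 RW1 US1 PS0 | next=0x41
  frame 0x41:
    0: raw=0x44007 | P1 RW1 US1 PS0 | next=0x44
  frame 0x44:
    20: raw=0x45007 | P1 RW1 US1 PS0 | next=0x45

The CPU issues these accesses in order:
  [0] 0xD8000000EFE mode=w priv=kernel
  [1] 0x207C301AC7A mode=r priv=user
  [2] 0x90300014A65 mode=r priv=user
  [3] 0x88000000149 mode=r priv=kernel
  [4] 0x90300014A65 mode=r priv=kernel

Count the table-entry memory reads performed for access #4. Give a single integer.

Walk each access:
#0 VA=0xD8000000EFE (w,kernel):
  L0: frame=0x32 idx=27 entry=0x34087 [P=1 RW=1 US=1 PS=1]
  ✓ 0x34EFE (huge @L0)  — 1 lookups
#1 VA=0x207C301AC7A (r,user):
  L0: frame=0x32 idx=4 entry=0x36007 [P=1 RW=1 US=1 PS=0]
  L1: frame=0x36 idx=31 entry=0x37007 [P=1 RW=1 US=1 PS=0]
  L2: frame=0x37 idx=24 entry=0x3B007 [P=1 RW=1 US=1 PS=0]
  L3: frame=0x3B idx=26 entry=0x3E007 [P=1 RW=1 US=1 PS=0]
  ✓ 0x3EC7A  — 4 lookups
#2 VA=0x90300014A65 (r,user):
  L0: frame=0x32 idx=18 entry=0x40007 [P=1 RW=1 US=1 PS=0]
  L1: frame=0x40 idx=12 entry=0x41007 [P=1 RW=1 US=1 PS=0]
  L2: frame=0x41 idx=0 entry=0x44007 [P=1 RW=1 US=1 PS=0]
  L3: frame=0x44 idx=20 entry=0x45007 [P=1 RW=1 US=1 PS=0]
  ✓ 0x45A65  — 4 lookups
#3 VA=0x88000000149 (r,kernel):
  L0: frame=0x32 idx=17 entry=0x48087 [P=1 RW=1 US=1 PS=1]
  ✓ 0x48149 (huge @L0)  — 1 lookups
#4 VA=0x90300014A65 (r,kernel):
  TLB hit vpn=0x90300014 → PA=0x45A65

Entries read for #4: 0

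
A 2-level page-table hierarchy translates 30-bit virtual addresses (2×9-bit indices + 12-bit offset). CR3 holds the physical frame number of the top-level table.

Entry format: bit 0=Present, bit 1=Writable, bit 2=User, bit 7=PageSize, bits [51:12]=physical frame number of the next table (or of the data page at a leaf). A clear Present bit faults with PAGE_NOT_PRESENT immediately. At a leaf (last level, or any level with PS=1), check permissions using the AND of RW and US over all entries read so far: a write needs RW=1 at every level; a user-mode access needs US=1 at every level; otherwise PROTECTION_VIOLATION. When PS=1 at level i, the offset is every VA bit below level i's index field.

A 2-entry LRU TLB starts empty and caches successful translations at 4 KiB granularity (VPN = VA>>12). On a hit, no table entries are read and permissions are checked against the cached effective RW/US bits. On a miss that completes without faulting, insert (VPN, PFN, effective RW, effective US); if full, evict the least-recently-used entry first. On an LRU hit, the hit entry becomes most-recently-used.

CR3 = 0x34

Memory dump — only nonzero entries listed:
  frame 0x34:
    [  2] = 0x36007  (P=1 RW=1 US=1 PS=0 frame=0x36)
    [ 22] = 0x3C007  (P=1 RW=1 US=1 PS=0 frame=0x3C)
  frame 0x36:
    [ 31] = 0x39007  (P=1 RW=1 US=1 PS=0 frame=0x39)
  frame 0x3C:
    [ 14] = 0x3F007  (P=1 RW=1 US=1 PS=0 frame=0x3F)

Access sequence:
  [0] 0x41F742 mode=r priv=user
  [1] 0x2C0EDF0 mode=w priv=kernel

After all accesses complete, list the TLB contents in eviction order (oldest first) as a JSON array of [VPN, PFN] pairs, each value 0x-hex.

Trace:
#0 VA=0x41F742 (r,user):
  L0: frame=0x34 idx=2 entry=0x36007 [P=1 RW=1 US=1 PS=0]
  L1: frame=0x36 idx=31 entry=0x39007 [P=1 RW=1 US=1 PS=0]
  → PA=0x39742  (2 entries read)
#1 VA=0x2C0EDF0 (w,kernel):
  L0: frame=0x34 idx=22 entry=0x3C007 [P=1 RW=1 US=1 PS=0]
  L1: frame=0x3C idx=14 entry=0x3F007 [P=1 RW=1 US=1 PS=0]
  → PA=0x3FDF0  (2 entries read)

TLB: [["0x41F", "0x39"], ["0x2C0E", "0x3F"]]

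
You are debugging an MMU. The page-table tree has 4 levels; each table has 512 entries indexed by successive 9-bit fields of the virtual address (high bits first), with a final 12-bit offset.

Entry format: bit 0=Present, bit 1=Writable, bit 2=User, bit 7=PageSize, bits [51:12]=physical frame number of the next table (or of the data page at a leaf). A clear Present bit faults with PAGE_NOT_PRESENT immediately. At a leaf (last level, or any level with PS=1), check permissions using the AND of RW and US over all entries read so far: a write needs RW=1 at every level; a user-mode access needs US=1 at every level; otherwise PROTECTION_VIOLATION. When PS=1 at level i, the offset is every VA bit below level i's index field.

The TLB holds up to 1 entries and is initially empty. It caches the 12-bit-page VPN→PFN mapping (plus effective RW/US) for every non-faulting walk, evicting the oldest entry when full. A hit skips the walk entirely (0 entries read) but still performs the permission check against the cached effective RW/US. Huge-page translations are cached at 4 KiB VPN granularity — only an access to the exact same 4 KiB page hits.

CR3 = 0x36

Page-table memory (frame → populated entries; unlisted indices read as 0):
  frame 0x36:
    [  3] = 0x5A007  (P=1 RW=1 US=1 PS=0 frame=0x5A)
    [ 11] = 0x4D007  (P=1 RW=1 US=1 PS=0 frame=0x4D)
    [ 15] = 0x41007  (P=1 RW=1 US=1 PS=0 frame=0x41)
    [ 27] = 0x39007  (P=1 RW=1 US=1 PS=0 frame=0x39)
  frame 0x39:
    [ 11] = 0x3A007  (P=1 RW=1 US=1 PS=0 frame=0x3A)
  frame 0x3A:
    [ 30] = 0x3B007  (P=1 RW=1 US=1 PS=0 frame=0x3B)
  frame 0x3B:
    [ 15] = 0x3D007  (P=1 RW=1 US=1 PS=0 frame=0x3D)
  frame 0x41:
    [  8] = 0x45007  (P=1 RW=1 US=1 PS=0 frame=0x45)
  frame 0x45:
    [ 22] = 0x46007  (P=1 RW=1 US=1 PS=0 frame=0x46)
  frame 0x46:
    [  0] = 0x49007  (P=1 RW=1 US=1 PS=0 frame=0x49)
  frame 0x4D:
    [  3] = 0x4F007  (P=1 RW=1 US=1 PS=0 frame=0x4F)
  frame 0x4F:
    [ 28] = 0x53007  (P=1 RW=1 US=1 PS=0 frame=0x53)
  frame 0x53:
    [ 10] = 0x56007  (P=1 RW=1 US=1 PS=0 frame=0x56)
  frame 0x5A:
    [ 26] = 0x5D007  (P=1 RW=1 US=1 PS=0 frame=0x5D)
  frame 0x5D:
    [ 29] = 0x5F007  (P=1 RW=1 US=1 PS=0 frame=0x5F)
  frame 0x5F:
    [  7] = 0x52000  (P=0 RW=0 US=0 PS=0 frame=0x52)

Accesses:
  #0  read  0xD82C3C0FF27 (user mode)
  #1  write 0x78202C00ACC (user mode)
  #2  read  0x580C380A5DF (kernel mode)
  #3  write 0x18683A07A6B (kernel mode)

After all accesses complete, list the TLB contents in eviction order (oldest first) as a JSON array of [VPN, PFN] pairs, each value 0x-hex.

Per-access translation:
#0 VA=0xD82C3C0FF27 (r,user):
  [0] read 0x36 idx=27: raw=0x39007 flags P=1 W=1 U=1 S=0
  [1] read 0x39 idx=11: raw=0x3A007 flags P=1 W=1 U=1 S=0
  [2] read 0x3A idx=30: raw=0x3B007 flags P=1 W=1 U=1 S=0
  [3] read 0x3B idx=15: raw=0x3D007 flags P=1 W=1 U=1 S=0
  ⇒ phys 0x3DF27  [4 reads]
#1 VA=0x78202C00ACC (w,user):
  [0] read 0x36 idx=15: raw=0x41007 flags P=1 W=1 U=1 S=0
  [1] read 0x41 idx=8: raw=0x45007 flags P=1 W=1 U=1 S=0
  [2] read 0x45 idx=22: raw=0x46007 flags P=1 W=1 U=1 S=0
  [3] read 0x46 idx=0: raw=0x49007 flags P=1 W=1 U=1 S=0
  ⇒ phys 0x49ACC  [4 reads]
#2 VA=0x580C380A5DF (r,kernel):
  [0] read 0x36 idx=11: raw=0x4D007 flags P=1 W=1 U=1 S=0
  [1] read 0x4D idx=3: raw=0x4F007 flags P=1 W=1 U=1 S=0
  [2] read 0x4F idx=28: raw=0x53007 flags P=1 W=1 U=1 S=0
  [3] read 0x53 idx=10: raw=0x56007 flags P=1 W=1 U=1 S=0
  ⇒ phys 0x565DF  [4 reads]
#3 VA=0x18683A07A6B (w,kernel):
  [0] read 0x36 idx=3: raw=0x5A007 flags P=1 W=1 U=1 S=0
  [1] read 0x5A idx=26: raw=0x5D007 flags P=1 W=1 U=1 S=0
  [2] read 0x5D idx=29: raw=0x5F007 flags P=1 W=1 U=1 S=0
  [3] read 0x5F idx=7: raw=0x52000 flags P=0 W=0 U=0 S=0
  ✗ PAGE_NOT_PRESENT  [4 reads]

TLB: [["0x580C380A", "0x56"]]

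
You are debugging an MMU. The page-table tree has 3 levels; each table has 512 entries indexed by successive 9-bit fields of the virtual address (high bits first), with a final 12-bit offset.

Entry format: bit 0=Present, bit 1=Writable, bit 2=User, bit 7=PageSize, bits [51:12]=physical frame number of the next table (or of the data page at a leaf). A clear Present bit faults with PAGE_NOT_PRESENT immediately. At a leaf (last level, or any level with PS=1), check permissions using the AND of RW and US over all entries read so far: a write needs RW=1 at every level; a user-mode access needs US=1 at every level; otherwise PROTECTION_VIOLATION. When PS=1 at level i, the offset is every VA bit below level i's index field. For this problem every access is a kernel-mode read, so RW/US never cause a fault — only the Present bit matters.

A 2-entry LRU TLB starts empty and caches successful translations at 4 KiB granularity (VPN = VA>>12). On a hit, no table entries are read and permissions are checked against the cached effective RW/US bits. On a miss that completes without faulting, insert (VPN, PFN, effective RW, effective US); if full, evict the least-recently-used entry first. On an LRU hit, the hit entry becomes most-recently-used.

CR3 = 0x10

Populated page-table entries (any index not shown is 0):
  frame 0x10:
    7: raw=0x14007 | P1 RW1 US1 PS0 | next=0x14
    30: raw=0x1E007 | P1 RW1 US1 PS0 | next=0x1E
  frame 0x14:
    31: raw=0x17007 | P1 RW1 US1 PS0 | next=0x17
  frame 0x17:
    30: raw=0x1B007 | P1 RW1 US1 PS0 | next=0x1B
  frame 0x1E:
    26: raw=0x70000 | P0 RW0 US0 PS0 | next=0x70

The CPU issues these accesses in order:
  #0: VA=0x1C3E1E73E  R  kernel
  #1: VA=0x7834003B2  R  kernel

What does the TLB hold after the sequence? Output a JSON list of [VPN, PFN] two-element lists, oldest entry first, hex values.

Walk each access:
#0 VA=0x1C3E1E73E (r,kernel):
  [0] read 0x10 idx=7: raw=0x14007 flags P=1 W=1 U=1 S=0
  [1] read 0x14 idx=31: raw=0x17007 flags P=1 W=1 U=1 S=0
  [2] read 0x17 idx=30: raw=0x1B007 flags P=1 W=1 U=1 S=0
  → PA=0x1B73E  (3 entries read)
#1 VA=0x7834003B2 (r,kernel):
  [0] read 0x10 idx=30: raw=0x1E007 flags P=1 W=1 U=1 S=0
  [1] read 0x1E idx=26: raw=0x70000 flags P=0 W=0 U=0 S=0
  ⇒ fault: PAGE_NOT_PRESENT  — 2 lookups

TLB: [["0x1C3E1E", "0x1B"]]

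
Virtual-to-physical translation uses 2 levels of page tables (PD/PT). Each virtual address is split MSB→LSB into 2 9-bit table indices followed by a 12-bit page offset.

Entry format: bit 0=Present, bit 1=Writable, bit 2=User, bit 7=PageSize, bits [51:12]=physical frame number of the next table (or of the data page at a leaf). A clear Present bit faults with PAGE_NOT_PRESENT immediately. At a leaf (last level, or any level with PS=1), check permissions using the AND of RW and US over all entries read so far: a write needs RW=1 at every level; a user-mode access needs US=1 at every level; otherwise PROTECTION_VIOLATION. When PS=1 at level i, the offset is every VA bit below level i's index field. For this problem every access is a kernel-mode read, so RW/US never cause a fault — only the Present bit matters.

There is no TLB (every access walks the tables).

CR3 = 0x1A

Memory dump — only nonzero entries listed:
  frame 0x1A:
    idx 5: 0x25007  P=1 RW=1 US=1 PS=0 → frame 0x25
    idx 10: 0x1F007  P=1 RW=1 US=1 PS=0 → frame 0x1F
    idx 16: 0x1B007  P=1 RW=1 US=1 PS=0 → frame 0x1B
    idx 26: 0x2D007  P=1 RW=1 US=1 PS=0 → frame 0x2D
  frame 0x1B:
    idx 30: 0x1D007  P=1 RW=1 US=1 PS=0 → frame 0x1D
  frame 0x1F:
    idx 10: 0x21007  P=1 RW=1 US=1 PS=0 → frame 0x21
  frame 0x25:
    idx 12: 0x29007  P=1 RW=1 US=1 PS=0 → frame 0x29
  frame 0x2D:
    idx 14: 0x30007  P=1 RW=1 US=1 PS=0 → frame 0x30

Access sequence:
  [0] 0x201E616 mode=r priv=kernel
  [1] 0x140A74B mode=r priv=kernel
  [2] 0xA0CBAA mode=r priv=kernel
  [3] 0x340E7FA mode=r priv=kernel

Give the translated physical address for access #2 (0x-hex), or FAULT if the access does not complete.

Per-access translation:
#0 VA=0x201E616 (r,kernel):
  L0 @0x1A[16] → 0x1B007  P=1,RW=1,US=1,PS=0
  L1 @0x1B[30] → 0x1D007  P=1,RW=1,US=1,PS=0
  → PA=0x1D616  (2 entries read)
#1 VA=0x140A74B (r,kernel):
  L0 @0x1A[10] → 0x1F007  P=1,RW=1,US=1,PS=0
  L1 @0x1F[10] → 0x21007  P=1,RW=1,US=1,PS=0
  → PA=0x2174B  (2 entries read)
#2 VA=0xA0CBAA (r,kernel):
  L0 @0x1A[5] → 0x25007  P=1,RW=1,US=1,PS=0
  L1 @0x25[12] → 0x29007  P=1,RW=1,US=1,PS=0
  → PA=0x29BAA  (2 entries read)
#3 VA=0x340E7FA (r,kernel):
  L0 @0x1A[26] → 0x2D007  P=1,RW=1,US=1,PS=0
  L1 @0x2D[14] → 0x30007  P=1,RW=1,US=1,PS=0
  → PA=0x307FA  (2 entries read)

Access #2 PA: 0x29BAA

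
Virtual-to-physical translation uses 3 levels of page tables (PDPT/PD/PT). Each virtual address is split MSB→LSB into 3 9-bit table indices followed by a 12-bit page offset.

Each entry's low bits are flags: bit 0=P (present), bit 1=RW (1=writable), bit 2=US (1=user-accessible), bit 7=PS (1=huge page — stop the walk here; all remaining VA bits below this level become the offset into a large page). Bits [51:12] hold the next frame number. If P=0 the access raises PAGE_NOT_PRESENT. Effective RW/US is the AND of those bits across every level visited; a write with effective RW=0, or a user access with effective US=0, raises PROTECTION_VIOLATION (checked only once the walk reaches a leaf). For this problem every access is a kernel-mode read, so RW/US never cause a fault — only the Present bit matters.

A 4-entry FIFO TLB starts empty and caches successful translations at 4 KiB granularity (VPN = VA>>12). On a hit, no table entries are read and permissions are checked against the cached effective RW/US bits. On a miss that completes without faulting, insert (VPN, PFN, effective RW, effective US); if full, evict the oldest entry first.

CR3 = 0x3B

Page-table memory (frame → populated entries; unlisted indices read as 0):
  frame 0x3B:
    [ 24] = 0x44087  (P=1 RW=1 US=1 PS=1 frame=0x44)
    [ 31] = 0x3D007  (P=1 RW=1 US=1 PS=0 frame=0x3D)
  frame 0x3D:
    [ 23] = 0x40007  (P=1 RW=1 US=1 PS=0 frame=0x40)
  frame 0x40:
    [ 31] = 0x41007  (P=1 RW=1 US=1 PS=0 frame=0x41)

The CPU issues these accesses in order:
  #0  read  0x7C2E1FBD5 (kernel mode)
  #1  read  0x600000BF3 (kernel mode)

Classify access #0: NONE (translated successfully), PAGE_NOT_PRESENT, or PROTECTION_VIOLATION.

Trace:
#0 VA=0x7C2E1FBD5 (r,kernel):
  lvl0: tbl 0x3B, slot 31 ⇒ 0x3D007 (P1/RW1/US1/PS0)
  lvl1: tbl 0x3D, slot 23 ⇒ 0x40007 (P1/RW1/US1/PS0)
  lvl2: tbl 0x40, slot 31 ⇒ 0x41007 (P1/RW1/US1/PS0)
  → PA=0x41BD5  (3 entries read)
#1 VA=0x600000BF3 (r,kernel):
  lvl0: tbl 0x3B, slot 24 ⇒ 0x44087 (P1/RW1/US1/PS1)
  → PA=0x44BF3 (huge @L0)  (1 entries read)

Access #0 fault: NONE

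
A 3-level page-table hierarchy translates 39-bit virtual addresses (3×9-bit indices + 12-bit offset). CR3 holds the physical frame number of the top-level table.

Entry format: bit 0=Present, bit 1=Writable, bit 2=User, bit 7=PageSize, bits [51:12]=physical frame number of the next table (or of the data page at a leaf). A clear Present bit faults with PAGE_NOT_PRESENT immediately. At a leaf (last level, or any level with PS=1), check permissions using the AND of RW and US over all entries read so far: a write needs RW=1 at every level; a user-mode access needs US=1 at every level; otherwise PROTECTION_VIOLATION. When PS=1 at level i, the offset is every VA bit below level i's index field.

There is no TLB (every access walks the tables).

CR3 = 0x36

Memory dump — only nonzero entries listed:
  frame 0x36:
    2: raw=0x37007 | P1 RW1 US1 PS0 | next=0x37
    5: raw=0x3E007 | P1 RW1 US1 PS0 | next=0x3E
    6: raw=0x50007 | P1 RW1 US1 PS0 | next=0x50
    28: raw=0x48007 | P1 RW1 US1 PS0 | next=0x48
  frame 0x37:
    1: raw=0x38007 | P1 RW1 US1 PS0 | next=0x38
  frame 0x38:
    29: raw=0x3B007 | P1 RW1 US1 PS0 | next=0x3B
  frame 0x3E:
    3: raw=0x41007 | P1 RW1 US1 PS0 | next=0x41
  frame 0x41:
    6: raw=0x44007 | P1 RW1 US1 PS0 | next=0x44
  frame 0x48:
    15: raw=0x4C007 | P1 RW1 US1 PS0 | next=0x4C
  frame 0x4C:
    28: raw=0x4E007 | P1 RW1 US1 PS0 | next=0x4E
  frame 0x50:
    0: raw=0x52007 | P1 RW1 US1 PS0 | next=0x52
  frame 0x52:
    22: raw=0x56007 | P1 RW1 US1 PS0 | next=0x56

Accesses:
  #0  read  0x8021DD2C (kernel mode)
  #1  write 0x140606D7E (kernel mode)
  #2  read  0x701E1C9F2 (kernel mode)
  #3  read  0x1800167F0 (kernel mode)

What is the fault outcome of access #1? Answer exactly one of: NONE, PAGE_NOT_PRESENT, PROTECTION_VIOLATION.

Per-access translation:
#0 VA=0x8021DD2C (r,kernel):
  lvl0: tbl 0x36, slot 2 ⇒ 0x37007 (P1/RW1/US1/PS0)
  lvl1: tbl 0x37, slot 1 ⇒ 0x38007 (P1/RW1/US1/PS0)
  lvl2: tbl 0x38, slot 29 ⇒ 0x3B007 (P1/RW1/US1/PS0)
  ⇒ phys 0x3BD2C  [3 reads]
#1 VA=0x140606D7E (w,kernel):
  lvl0: tbl 0x36, slot 5 ⇒ 0x3E007 (P1/RW1/US1/PS0)
  lvl1: tbl 0x3E, slot 3 ⇒ 0x41007 (P1/RW1/US1/PS0)
  lvl2: tbl 0x41, slot 6 ⇒ 0x44007 (P1/RW1/US1/PS0)
  ⇒ phys 0x44D7E  [3 reads]
#2 VA=0x701E1C9F2 (r,kernel):
  lvl0: tbl 0x36, slot 28 ⇒ 0x48007 (P1/RW1/US1/PS0)
  lvl1: tbl 0x48, slot 15 ⇒ 0x4C007 (P1/RW1/US1/PS0)
  lvl2: tbl 0x4C, slot 28 ⇒ 0x4E007 (P1/RW1/US1/PS0)
  ⇒ phys 0x4E9F2  [3 reads]
#3 VA=0x1800167F0 (r,kernel):
  lvl0: tbl 0x36, slot 6 ⇒ 0x50007 (P1/RW1/US1/PS0)
  lvl1: tbl 0x50, slot 0 ⇒ 0x52007 (P1/RW1/US1/PS0)
  lvl2: tbl 0x52, slot 22 ⇒ 0x56007 (P1/RW1/US1/PS0)
  ⇒ phys 0x567F0  [3 reads]

Access #1 fault: NONE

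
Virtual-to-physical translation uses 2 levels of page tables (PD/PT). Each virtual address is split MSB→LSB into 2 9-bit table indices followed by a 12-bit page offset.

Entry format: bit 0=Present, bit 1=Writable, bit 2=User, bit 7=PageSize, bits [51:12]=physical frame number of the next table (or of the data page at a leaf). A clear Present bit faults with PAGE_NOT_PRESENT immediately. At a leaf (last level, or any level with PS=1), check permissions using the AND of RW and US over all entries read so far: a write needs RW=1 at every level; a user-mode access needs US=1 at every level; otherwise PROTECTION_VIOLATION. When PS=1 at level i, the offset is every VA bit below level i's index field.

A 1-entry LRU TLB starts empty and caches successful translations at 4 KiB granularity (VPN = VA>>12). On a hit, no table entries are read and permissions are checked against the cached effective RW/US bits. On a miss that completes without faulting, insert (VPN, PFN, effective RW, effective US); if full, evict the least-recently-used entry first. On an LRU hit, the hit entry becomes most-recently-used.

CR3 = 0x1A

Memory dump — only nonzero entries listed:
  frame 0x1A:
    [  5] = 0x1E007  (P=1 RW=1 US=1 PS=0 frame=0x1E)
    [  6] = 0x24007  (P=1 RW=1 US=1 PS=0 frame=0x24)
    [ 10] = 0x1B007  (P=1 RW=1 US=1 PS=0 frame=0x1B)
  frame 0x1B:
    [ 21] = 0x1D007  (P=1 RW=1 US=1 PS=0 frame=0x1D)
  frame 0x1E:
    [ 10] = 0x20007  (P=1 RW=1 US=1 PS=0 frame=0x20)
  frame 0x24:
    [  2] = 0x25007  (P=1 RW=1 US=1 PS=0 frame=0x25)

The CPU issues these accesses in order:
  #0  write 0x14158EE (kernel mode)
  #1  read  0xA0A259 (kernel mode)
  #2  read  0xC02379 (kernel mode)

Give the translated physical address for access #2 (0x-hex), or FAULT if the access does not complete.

Trace:
#0 VA=0x14158EE (w,kernel):
  L0 @0x1A[10] → 0x1B007  P=1,RW=1,US=1,PS=0
  L1 @0x1B[21] → 0x1D007  P=1,RW=1,US=1,PS=0
  ✓ 0x1D8EE  — 2 lookups
#1 VA=0xA0A259 (r,kernel):
  L0 @0x1A[5] → 0x1E007  P=1,RW=1,US=1,PS=0
  L1 @0x1E[10] → 0x20007  P=1,RW=1,US=1,PS=0
  ✓ 0x20259  — 2 lookups
#2 VA=0xC02379 (r,kernel):
  L0 @0x1A[6] → 0x24007  P=1,RW=1,US=1,PS=0
  L1 @0x24[2] → 0x25007  P=1,RW=1,US=1,PS=0
  ✓ 0x25379  — 2 lookups

Access #2 PA: 0x25379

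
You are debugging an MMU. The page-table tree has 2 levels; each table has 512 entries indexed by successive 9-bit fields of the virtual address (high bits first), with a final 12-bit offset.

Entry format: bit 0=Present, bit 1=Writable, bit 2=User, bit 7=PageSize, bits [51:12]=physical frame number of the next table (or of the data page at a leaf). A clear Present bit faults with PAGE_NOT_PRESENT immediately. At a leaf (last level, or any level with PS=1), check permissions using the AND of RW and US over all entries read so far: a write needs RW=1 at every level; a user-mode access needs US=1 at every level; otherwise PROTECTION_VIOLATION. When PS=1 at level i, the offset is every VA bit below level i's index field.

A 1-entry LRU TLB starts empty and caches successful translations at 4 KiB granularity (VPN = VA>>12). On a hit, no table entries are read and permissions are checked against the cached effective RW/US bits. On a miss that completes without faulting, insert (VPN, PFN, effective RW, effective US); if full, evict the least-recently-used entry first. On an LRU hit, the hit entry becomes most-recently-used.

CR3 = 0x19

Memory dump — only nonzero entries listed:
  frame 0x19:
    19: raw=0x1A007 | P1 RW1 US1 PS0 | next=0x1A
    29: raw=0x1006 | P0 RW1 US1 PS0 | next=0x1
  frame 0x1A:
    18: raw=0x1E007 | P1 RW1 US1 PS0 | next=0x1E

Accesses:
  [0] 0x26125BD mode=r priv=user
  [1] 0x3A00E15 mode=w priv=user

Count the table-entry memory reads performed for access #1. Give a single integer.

Per-access translation:
#0 VA=0x26125BD (r,user):
  L0: frame=0x19 idx=19 entry=0x1A007 [P=1 RW=1 US=1 PS=0]
  L1: frame=0x1A idx=18 entry=0x1E007 [P=1 RW=1 US=1 PS=0]
  ✓ 0x1E5BD  — 2 lookups
#1 VA=0x3A00E15 (w,user):
  L0: frame=0x19 idx=29 entry=0x1006 [P=0 RW=1 US=1 PS=0]
  ✗ PAGE_NOT_PRESENT  [1 reads]

Entries read for #1: 1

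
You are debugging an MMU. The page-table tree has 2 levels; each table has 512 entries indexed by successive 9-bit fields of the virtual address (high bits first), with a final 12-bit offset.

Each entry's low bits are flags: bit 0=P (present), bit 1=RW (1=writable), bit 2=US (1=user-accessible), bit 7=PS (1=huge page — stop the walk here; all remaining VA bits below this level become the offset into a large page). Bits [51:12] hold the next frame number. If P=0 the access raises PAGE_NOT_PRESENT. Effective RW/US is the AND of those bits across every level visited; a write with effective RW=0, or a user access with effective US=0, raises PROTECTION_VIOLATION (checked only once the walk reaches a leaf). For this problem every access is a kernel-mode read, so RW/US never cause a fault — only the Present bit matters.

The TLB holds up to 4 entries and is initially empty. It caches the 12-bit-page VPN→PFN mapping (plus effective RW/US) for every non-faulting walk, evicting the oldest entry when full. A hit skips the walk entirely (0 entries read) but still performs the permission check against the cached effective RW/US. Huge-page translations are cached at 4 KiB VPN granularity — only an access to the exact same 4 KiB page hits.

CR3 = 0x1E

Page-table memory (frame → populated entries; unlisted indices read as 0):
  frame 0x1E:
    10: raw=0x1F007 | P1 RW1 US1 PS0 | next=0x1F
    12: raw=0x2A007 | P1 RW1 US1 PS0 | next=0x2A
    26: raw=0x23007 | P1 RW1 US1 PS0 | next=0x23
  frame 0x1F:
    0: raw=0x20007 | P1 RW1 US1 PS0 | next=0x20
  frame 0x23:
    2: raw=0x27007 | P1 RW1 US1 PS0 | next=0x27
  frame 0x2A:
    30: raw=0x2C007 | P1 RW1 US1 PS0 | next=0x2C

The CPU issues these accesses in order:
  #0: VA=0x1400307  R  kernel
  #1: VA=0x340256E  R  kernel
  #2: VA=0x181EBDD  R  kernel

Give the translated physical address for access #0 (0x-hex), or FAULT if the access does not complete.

Trace:
#0 VA=0x1400307 (r,kernel):
  L0: frame=0x1E idx=10 entry=0x1F007 [P=1 RW=1 US=1 PS=0]
  L1: frame=0x1F idx=0 entry=0x20007 [P=1 RW=1 US=1 PS=0]
  ✓ 0x20307  — 2 lookups
#1 VA=0x340256E (r,kernel):
  L0: frame=0x1E idx=26 entry=0x23007 [P=1 RW=1 US=1 PS=0]
  L1: frame=0x23 idx=2 entry=0x27007 [P=1 RW=1 US=1 PS=0]
  ✓ 0x2756E  — 2 lookups
#2 VA=0x181EBDD (r,kernel):
  L0: frame=0x1E idx=12 entry=0x2A007 [P=1 RW=1 US=1 PS=0]
  L1: frame=0x2A idx=30 entry=0x2C007 [P=1 RW=1 US=1 PS=0]
  ✓ 0x2CBDD  — 2 lookups

Access #0 PA: 0x20307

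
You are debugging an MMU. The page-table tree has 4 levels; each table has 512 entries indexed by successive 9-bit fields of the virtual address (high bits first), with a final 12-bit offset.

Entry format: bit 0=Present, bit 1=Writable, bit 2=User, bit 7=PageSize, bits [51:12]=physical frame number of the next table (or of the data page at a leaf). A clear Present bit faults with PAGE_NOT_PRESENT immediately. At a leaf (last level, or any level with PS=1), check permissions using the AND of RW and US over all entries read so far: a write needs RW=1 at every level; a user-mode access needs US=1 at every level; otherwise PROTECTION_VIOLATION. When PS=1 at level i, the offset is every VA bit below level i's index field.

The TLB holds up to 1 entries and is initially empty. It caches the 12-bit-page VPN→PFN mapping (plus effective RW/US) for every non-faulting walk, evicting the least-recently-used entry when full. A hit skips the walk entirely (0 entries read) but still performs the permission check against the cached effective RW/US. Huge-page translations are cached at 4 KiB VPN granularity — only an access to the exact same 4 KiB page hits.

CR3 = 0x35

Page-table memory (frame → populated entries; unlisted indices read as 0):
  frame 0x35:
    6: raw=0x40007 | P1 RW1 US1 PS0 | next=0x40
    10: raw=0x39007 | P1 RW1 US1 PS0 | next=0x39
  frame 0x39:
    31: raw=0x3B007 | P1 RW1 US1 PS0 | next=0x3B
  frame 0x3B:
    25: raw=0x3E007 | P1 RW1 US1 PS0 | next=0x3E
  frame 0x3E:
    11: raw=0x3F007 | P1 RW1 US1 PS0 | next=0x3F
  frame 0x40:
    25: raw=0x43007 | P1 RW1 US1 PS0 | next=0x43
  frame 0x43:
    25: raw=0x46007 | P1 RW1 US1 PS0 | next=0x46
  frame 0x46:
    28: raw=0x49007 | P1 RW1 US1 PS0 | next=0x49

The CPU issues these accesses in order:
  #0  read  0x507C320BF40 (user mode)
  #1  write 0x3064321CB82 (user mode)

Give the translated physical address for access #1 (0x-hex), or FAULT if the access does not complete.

Per-access translation:
#0 VA=0x507C320BF40 (r,user):
  L0 @0x35[10] → 0x39007  P=1,RW=1,US=1,PS=0
  L1 @0x39[31] → 0x3B007  P=1,RW=1,US=1,PS=0
  L2 @0x3B[25] → 0x3E007  P=1,RW=1,US=1,PS=0
  L3 @0x3E[11] → 0x3F007  P=1,RW=1,US=1,PS=0
  → PA=0x3FF40  (4 entries read)
#1 VA=0x3064321CB82 (w,user):
  L0 @0x35[6] → 0x40007  P=1,RW=1,US=1,PS=0
  L1 @0x40[25] → 0x43007  P=1,RW=1,US=1,PS=0
  L2 @0x43[25] → 0x46007  P=1,RW=1,US=1,PS=0
  L3 @0x46[28] → 0x49007  P=1,RW=1,US=1,PS=0
  → PA=0x49B82  (4 entries read)

Access #1 PA: 0x49B82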